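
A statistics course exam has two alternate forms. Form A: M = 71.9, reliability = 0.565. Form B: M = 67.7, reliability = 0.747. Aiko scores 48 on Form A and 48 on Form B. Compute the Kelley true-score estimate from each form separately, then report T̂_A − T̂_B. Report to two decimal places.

5.41

T̂_A = 0.565(48) + 0.435(71.9) = 58.3965
T̂_B = 0.747(48) + 0.253(67.7) = 52.9841
T̂_A − T̂_B = 5.4124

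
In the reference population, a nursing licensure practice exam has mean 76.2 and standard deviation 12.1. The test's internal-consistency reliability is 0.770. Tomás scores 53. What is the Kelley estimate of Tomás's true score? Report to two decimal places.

T̂ = ρX + (1 − ρ)μ
  = 0.770 × 53 + 0.230 × 76.2
  = 40.810 + 17.5260
  = 58.336
  ≈ 58.34

58.34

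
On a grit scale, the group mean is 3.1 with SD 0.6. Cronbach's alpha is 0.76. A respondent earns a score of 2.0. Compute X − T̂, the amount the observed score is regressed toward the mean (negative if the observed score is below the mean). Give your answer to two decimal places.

Weight the observed score by reliability and the mean by (1 − reliability): T̂ = 0.76·2.0 + 0.24·3.1 = 1.520 + 0.744 = 2.2640.
X − T̂ = 2.0 − 2.264 = -0.264 → -0.26

-0.26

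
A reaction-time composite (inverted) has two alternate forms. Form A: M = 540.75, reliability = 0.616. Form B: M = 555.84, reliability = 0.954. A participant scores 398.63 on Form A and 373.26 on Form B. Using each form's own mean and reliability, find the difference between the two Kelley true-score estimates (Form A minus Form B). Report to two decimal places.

71.55

T̂_A = 0.616(398.63) + 0.384(540.75) = 453.2041
T̂_B = 0.954(373.26) + 0.046(555.84) = 381.6587
T̂_A − T̂_B = 71.5454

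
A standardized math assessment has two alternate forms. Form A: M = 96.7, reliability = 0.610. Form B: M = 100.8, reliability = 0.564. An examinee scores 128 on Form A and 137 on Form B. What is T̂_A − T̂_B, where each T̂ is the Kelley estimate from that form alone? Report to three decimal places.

T̂_A = 0.610(128) + 0.390(96.7) = 115.79300
T̂_B = 0.564(137) + 0.436(100.8) = 121.21680
T̂_A − T̂_B = -5.42380

-5.424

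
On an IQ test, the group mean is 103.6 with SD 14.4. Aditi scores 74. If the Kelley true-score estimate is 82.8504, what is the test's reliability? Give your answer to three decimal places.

0.701

T̂ = ρX + (1 − ρ)μ  ⇒  T̂ − μ = ρ(X − μ)
ρ = (T̂ − μ)/(X − μ) = (82.8504 − 103.6) / (74 − 103.6) = -20.7496 / -29.6 = 0.70100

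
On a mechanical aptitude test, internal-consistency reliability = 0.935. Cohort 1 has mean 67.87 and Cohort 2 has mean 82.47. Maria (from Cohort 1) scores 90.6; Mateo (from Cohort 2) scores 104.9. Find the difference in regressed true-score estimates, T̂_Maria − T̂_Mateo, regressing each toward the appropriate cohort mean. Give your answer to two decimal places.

T̂_Maria = 0.935(90.6) + 0.065(67.87) = 89.1225
T̂_Mateo = 0.935(104.9) + 0.065(82.47) = 103.4420
Difference = 89.1225 − 103.4420 = -14.3195

-14.32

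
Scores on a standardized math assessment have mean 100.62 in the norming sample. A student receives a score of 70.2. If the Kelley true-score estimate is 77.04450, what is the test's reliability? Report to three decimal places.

T̂ = ρX + (1 − ρ)μ  ⇒  T̂ − μ = ρ(X − μ)
ρ = (T̂ − μ)/(X − μ) = (77.04450 − 100.62) / (70.2 − 100.62) = -23.57550 / -30.42 = 0.77500

0.775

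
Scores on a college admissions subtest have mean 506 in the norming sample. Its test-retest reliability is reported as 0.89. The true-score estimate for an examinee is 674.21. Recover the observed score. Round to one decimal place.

T̂ = ρX + (1 − ρ)μ  ⇒  X = (T̂ − (1 − ρ)μ) / ρ
X = (674.21 − 0.11 × 506) / 0.89 = (674.21 − 55.66) / 0.89 = 618.55 / 0.89 = 695.000

695.0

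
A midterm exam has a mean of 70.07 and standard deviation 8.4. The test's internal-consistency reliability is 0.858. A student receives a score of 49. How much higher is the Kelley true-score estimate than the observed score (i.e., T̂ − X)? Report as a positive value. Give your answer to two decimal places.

Weight the observed score by reliability and the mean by (1 − reliability): T̂ = 0.858·49 + 0.142·70.07 = 42.042 + 9.94994 = 51.9919.
T̂ − X = 51.992 − 49 = 2.992 → 2.99

2.99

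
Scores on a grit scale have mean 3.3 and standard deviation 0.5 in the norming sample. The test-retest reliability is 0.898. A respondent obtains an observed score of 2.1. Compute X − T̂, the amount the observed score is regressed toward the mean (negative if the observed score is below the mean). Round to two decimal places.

T̂ = ρX + (1 − ρ)μ
  = 0.898 × 2.1 + 0.102 × 3.3
  = 1.8858 + 0.3366
  = 2.2224
  ≈ 2.222
X − T̂ = 2.1 − 2.222 = -0.122 → -0.12

-0.12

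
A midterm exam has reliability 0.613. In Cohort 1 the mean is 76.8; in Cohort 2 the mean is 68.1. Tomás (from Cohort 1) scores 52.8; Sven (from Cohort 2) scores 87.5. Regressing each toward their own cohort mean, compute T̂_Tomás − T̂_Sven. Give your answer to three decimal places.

T̂_Tomás = 0.613(52.8) + 0.387(76.8) = 62.08800
T̂_Sven = 0.613(87.5) + 0.387(68.1) = 79.99220
Difference = 62.08800 − 79.99220 = -17.90420

-17.904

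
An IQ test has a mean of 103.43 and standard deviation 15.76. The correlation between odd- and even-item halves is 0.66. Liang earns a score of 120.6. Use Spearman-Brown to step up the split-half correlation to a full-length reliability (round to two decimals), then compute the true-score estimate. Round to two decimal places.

Spearman-Brown: ρ = 2r/(1 + r) = 2(0.66)/(1 + 0.66) = 1.320/1.66 = 0.7952 → 0.80
Regress the observed score toward the mean by the unreliability: T̂ = 0.80·120.6 + 0.20·103.43 = 96.480 + 20.6860 = 117.166.

117.17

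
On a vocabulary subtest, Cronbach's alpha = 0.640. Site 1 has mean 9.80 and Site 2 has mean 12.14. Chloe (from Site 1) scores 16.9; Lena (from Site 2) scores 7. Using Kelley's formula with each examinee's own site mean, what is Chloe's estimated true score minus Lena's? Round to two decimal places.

T̂_Chloe = 0.640(16.9) + 0.360(9.80) = 14.3440
T̂_Lena = 0.640(7) + 0.360(12.14) = 8.8504
Difference = 14.3440 − 8.8504 = 5.4936

5.49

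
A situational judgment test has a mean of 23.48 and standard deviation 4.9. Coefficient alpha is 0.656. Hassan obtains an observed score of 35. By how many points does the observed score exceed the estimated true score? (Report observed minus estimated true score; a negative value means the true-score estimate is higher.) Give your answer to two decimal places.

T̂ = 0.656(35) + 0.344(23.48) = 22.960 + 8.07712 = 31.0371 → 31.037
X − T̂ = 35 − 31.037 = 3.963 → 3.96

3.96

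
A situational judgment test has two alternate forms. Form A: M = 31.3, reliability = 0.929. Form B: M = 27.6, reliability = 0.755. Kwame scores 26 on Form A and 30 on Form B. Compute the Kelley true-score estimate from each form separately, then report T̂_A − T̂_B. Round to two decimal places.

T̂_A = 0.929(26) + 0.071(31.3) = 26.3763
T̂_B = 0.755(30) + 0.245(27.6) = 29.4120
T̂_A − T̂_B = -3.0357

-3.04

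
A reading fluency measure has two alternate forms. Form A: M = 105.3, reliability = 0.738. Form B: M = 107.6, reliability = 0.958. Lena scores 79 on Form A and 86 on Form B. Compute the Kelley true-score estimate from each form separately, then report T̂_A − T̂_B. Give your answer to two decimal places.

T̂_A = 0.738(79) + 0.262(105.3) = 85.8906
T̂_B = 0.958(86) + 0.042(107.6) = 86.9072
T̂_A − T̂_B = -1.0166

-1.02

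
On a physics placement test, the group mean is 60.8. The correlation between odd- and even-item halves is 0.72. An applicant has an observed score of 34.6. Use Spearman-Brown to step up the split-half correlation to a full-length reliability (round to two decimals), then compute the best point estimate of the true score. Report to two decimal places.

38.79

Spearman-Brown: ρ = 2r/(1 + r) = 2(0.72)/(1 + 0.72) = 1.440/1.72 = 0.8372 → 0.84
Kelley's formula gives T̂ = 0.84·34.6 + 0.16·60.8 = 29.064 + 9.728 = 38.792.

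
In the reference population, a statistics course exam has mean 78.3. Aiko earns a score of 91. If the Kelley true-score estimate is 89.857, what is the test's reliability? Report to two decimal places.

0.91

T̂ = ρX + (1 − ρ)μ  ⇒  T̂ − μ = ρ(X − μ)
ρ = (T̂ − μ)/(X − μ) = (89.857 − 78.3) / (91 − 78.3) = 11.557 / 12.7 = 0.9100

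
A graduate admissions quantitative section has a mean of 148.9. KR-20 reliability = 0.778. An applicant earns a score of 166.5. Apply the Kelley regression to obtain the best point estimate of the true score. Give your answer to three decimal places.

162.593

T̂ = 0.778(166.5) + 0.222(148.9) = 129.5370 + 33.0558 = 162.5928 → 162.593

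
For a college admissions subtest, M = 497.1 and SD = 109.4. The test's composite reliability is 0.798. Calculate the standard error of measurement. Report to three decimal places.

49.169

SEM = SD · √(1 − ρ) = 109.4 × √0.202 = 109.4 × 0.4494 = 49.1692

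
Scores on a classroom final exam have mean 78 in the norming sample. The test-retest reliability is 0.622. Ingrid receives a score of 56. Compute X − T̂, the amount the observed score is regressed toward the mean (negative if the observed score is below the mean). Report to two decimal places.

Regress the observed score toward the mean by the unreliability: T̂ = 0.622·56 + 0.378·78 = 34.832 + 29.484 = 64.3160.
X − T̂ = 56 − 64.316 = -8.316 → -8.32

-8.32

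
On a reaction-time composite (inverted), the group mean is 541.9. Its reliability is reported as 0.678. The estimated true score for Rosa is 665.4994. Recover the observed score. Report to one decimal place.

T̂ = ρX + (1 − ρ)μ  ⇒  X = (T̂ − (1 − ρ)μ) / ρ
X = (665.4994 − 0.322 × 541.9) / 0.678 = (665.4994 − 174.4918) / 0.678 = 491.0076 / 0.678 = 724.200

724.2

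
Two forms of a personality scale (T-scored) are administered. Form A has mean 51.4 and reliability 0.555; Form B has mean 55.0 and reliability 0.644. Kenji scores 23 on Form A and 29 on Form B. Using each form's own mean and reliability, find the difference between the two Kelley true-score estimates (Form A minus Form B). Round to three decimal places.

T̂_A = 0.555(23) + 0.445(51.4) = 35.63800
T̂_B = 0.644(29) + 0.356(55.0) = 38.25600
T̂_A − T̂_B = -2.61800

-2.618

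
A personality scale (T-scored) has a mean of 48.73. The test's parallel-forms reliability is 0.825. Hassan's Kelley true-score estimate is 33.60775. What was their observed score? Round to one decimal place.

T̂ = ρX + (1 − ρ)μ  ⇒  X = (T̂ − (1 − ρ)μ) / ρ
X = (33.60775 − 0.175 × 48.73) / 0.825 = (33.60775 − 8.52775) / 0.825 = 25.08000 / 0.825 = 30.400

30.4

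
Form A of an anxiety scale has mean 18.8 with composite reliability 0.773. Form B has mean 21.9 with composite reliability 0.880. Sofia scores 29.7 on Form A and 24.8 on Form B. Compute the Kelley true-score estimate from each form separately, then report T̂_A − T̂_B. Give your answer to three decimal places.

T̂_A = 0.773(29.7) + 0.227(18.8) = 27.22570
T̂_B = 0.880(24.8) + 0.120(21.9) = 24.45200
T̂_A − T̂_B = 2.77370

2.774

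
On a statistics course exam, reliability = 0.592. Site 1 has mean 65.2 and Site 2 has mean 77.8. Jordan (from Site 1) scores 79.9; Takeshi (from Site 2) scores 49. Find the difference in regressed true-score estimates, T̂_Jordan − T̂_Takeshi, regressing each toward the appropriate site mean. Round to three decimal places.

13.152

T̂_Jordan = 0.592(79.9) + 0.408(65.2) = 73.90240
T̂_Takeshi = 0.592(49) + 0.408(77.8) = 60.75040
Difference = 73.90240 − 60.75040 = 13.15200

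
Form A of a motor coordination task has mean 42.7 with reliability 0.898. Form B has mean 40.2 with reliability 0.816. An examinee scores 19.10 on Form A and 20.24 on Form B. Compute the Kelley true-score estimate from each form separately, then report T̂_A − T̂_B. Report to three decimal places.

T̂_A = 0.898(19.10) + 0.102(42.7) = 21.50720
T̂_B = 0.816(20.24) + 0.184(40.2) = 23.91264
T̂_A − T̂_B = -2.40544

-2.405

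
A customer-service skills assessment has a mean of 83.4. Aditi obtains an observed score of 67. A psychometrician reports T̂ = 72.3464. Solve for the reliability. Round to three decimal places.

T̂ = ρX + (1 − ρ)μ  ⇒  T̂ − μ = ρ(X − μ)
ρ = (T̂ − μ)/(X − μ) = (72.3464 − 83.4) / (67 − 83.4) = -11.0536 / -16.4 = 0.67400

0.674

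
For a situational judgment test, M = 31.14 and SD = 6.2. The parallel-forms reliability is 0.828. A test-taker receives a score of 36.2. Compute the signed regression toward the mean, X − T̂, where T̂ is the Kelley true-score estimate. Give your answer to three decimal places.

0.870

T̂ = ρX + (1 − ρ)μ
  = 0.828 × 36.2 + 0.172 × 31.14
  = 29.9736 + 5.35608
  = 35.32968
  ≈ 35.3297
X − T̂ = 36.2 − 35.3297 = 0.8703 → 0.870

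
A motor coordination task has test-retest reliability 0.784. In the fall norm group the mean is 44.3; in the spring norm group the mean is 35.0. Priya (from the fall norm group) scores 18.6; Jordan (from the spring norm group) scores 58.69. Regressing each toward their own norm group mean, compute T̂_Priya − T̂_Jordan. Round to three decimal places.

T̂_Priya = 0.784(18.6) + 0.216(44.3) = 24.15120
T̂_Jordan = 0.784(58.69) + 0.216(35.0) = 53.57296
Difference = 24.15120 − 53.57296 = -29.42176

-29.422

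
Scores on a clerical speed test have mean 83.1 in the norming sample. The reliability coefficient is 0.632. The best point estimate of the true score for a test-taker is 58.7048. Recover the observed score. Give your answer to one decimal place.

44.5

T̂ = ρX + (1 − ρ)μ  ⇒  X = (T̂ − (1 − ρ)μ) / ρ
X = (58.7048 − 0.368 × 83.1) / 0.632 = (58.7048 − 30.5808) / 0.632 = 28.1240 / 0.632 = 44.500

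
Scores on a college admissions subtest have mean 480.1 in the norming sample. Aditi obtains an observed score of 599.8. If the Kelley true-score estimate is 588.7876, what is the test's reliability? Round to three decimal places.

T̂ = ρX + (1 − ρ)μ  ⇒  T̂ − μ = ρ(X − μ)
ρ = (T̂ − μ)/(X − μ) = (588.7876 − 480.1) / (599.8 − 480.1) = 108.6876 / 119.7 = 0.90800

0.908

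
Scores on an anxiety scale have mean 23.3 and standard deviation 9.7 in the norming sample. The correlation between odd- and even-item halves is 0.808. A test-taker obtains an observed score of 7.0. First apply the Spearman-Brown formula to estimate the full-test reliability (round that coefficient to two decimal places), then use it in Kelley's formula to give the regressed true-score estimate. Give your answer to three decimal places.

Spearman-Brown: ρ = 2r/(1 + r) = 2(0.808)/(1 + 0.808) = 1.6160/1.808 = 0.8938 → 0.89
T̂ = ρX + (1 − ρ)μ
  = 0.89 × 7.0 + 0.11 × 23.3
  = 6.230 + 2.563
  = 8.7930
  ≈ 8.793

8.793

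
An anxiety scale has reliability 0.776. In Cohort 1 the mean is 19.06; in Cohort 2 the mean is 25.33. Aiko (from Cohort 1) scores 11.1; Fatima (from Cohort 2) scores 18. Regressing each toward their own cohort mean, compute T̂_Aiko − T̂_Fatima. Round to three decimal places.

T̂_Aiko = 0.776(11.1) + 0.224(19.06) = 12.88304
T̂_Fatima = 0.776(18) + 0.224(25.33) = 19.64192
Difference = 12.88304 − 19.64192 = -6.75888

-6.759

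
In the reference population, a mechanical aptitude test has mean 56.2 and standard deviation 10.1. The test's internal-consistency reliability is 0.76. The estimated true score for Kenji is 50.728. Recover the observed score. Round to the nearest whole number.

49

T̂ = ρX + (1 − ρ)μ  ⇒  X = (T̂ − (1 − ρ)μ) / ρ
X = (50.728 − 0.24 × 56.2) / 0.76 = (50.728 − 13.488) / 0.76 = 37.240 / 0.76 = 49.00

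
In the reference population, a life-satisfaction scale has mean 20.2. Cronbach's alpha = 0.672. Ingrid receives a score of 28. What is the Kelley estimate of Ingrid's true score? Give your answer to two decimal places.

T̂ = ρX + (1 − ρ)μ
  = 0.672 × 28 + 0.328 × 20.2
  = 18.816 + 6.6256
  = 25.442
  ≈ 25.44

25.44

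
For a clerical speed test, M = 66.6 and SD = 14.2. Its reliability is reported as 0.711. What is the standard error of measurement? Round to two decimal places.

7.63

SEM = SD · √(1 − ρ) = 14.2 × √0.289 = 14.2 × 0.5376 = 7.634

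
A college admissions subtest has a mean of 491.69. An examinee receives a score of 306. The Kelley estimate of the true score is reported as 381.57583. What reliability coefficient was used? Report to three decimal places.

T̂ = ρX + (1 − ρ)μ  ⇒  T̂ − μ = ρ(X − μ)
ρ = (T̂ − μ)/(X − μ) = (381.57583 − 491.69) / (306 − 491.69) = -110.11417 / -185.69 = 0.59300

0.593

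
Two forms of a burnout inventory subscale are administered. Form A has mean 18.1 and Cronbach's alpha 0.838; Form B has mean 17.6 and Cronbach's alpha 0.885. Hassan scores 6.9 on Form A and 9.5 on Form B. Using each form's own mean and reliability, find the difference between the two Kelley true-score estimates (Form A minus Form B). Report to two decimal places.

T̂_A = 0.838(6.9) + 0.162(18.1) = 8.7144
T̂_B = 0.885(9.5) + 0.115(17.6) = 10.4315
T̂_A − T̂_B = -1.7171

-1.72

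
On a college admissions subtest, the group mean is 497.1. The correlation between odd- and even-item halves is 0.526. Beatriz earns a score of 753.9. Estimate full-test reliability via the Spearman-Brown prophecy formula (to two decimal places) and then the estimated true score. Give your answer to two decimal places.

674.29

Spearman-Brown: ρ = 2r/(1 + r) = 2(0.526)/(1 + 0.526) = 1.0520/1.526 = 0.6894 → 0.69
Kelley's formula gives T̂ = 0.69·753.9 + 0.31·497.1 = 520.191 + 154.101 = 674.292.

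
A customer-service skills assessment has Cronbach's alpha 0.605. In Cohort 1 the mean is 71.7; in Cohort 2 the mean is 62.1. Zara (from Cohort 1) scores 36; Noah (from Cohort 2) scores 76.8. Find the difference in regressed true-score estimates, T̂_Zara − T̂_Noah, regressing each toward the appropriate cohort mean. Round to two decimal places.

-20.89

T̂_Zara = 0.605(36) + 0.395(71.7) = 50.1015
T̂_Noah = 0.605(76.8) + 0.395(62.1) = 70.9935
Difference = 50.1015 − 70.9935 = -20.8920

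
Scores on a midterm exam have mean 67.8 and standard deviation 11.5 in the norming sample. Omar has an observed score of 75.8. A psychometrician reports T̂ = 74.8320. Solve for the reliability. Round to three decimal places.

0.879

T̂ = ρX + (1 − ρ)μ  ⇒  T̂ − μ = ρ(X − μ)
ρ = (T̂ − μ)/(X − μ) = (74.8320 − 67.8) / (75.8 − 67.8) = 7.0320 / 8.0 = 0.87900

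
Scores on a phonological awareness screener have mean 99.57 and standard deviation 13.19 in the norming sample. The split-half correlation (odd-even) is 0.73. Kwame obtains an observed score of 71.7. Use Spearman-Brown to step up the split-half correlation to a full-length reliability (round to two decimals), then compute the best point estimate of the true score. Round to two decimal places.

Spearman-Brown: ρ = 2r/(1 + r) = 2(0.73)/(1 + 0.73) = 1.460/1.73 = 0.8439 → 0.84
T̂ = ρX + (1 − ρ)μ
  = 0.84 × 71.7 + 0.16 × 99.57
  = 60.228 + 15.9312
  = 76.159
  ≈ 76.16

76.16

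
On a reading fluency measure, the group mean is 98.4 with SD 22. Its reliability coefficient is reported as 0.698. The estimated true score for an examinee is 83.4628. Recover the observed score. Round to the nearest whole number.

77

T̂ = ρX + (1 − ρ)μ  ⇒  X = (T̂ − (1 − ρ)μ) / ρ
X = (83.4628 − 0.302 × 98.4) / 0.698 = (83.4628 − 29.7168) / 0.698 = 53.7460 / 0.698 = 77.00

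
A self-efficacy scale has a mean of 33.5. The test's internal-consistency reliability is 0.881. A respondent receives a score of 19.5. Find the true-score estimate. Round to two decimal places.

Regress the observed score toward the mean by the unreliability: T̂ = 0.881·19.5 + 0.119·33.5 = 17.1795 + 3.9865 = 21.166.

21.17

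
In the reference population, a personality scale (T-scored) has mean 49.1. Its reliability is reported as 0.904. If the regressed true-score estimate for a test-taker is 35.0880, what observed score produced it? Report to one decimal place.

33.6

T̂ = ρX + (1 − ρ)μ  ⇒  X = (T̂ − (1 − ρ)μ) / ρ
X = (35.0880 − 0.096 × 49.1) / 0.904 = (35.0880 − 4.7136) / 0.904 = 30.3744 / 0.904 = 33.600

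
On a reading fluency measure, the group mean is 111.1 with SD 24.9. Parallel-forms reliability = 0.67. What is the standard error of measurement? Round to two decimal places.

SEM = SD · √(1 − ρ) = 24.9 × √0.33 = 24.9 × 0.5745 = 14.304

14.30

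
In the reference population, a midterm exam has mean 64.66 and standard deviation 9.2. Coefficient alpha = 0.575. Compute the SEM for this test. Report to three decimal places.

SEM = SD · √(1 − ρ) = 9.2 × √0.425 = 9.2 × 0.6519 = 5.9977

5.998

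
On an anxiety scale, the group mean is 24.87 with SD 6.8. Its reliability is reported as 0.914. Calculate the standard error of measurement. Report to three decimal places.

SEM = SD · √(1 − ρ) = 6.8 × √0.086 = 6.8 × 0.2933 = 1.9942

1.994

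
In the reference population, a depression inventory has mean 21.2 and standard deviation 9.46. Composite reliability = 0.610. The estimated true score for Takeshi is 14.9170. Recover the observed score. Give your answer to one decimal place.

10.9

T̂ = ρX + (1 − ρ)μ  ⇒  X = (T̂ − (1 − ρ)μ) / ρ
X = (14.9170 − 0.390 × 21.2) / 0.610 = (14.9170 − 8.2680) / 0.610 = 6.6490 / 0.610 = 10.900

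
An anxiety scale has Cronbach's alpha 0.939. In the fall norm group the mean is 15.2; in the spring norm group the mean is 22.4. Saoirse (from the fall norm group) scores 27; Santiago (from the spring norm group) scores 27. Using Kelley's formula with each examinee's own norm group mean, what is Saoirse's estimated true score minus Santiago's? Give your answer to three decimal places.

T̂_Saoirse = 0.939(27) + 0.061(15.2) = 26.28020
T̂_Santiago = 0.939(27) + 0.061(22.4) = 26.71940
Difference = 26.28020 − 26.71940 = -0.43920

-0.439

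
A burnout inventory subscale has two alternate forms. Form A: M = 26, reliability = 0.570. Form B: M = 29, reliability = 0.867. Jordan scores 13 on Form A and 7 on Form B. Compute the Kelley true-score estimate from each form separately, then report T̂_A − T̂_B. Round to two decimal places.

8.66

T̂_A = 0.570(13) + 0.430(26) = 18.5900
T̂_B = 0.867(7) + 0.133(29) = 9.9260
T̂_A − T̂_B = 8.6640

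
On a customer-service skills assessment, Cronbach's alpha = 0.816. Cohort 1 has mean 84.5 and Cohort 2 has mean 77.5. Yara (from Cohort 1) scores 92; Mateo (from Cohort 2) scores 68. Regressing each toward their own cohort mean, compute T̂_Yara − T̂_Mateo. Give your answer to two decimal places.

T̂_Yara = 0.816(92) + 0.184(84.5) = 90.6200
T̂_Mateo = 0.816(68) + 0.184(77.5) = 69.7480
Difference = 90.6200 − 69.7480 = 20.8720

20.87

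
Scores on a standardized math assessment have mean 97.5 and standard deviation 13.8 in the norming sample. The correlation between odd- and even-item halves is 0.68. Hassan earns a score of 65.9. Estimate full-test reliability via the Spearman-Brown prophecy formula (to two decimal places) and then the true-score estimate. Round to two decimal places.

71.90

Spearman-Brown: ρ = 2r/(1 + r) = 2(0.68)/(1 + 0.68) = 1.360/1.68 = 0.8095 → 0.81
Weight the observed score by reliability and the mean by (1 − reliability): T̂ = 0.81·65.9 + 0.19·97.5 = 53.379 + 18.525 = 71.904.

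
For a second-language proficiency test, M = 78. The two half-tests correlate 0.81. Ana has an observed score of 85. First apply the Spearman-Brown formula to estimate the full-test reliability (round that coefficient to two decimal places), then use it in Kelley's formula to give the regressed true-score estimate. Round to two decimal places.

Spearman-Brown: ρ = 2r/(1 + r) = 2(0.81)/(1 + 0.81) = 1.620/1.81 = 0.8950 → 0.90
T̂ = 0.90(85) + 0.10(78) = 76.50 + 7.80 = 84.300 → 84.30

84.30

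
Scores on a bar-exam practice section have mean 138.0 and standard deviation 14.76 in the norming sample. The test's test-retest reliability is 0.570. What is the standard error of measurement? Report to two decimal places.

9.68

SEM = SD · √(1 − ρ) = 14.76 × √0.430 = 14.76 × 0.6557 = 9.679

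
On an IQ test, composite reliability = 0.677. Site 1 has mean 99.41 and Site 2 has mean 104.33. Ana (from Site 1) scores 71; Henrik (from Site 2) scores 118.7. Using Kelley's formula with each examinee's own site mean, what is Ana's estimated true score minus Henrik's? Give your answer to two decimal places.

-33.88

T̂_Ana = 0.677(71) + 0.323(99.41) = 80.1764
T̂_Henrik = 0.677(118.7) + 0.323(104.33) = 114.0585
Difference = 80.1764 − 114.0585 = -33.8821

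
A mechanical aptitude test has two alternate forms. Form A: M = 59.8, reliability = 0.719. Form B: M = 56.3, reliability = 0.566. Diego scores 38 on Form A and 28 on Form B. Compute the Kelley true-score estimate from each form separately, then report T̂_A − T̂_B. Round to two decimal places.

T̂_A = 0.719(38) + 0.281(59.8) = 44.1258
T̂_B = 0.566(28) + 0.434(56.3) = 40.2822
T̂_A − T̂_B = 3.8436

3.84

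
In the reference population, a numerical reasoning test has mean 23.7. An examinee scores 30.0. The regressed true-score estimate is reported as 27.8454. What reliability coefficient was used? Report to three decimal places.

0.658

T̂ = ρX + (1 − ρ)μ  ⇒  T̂ − μ = ρ(X − μ)
ρ = (T̂ − μ)/(X − μ) = (27.8454 − 23.7) / (30.0 − 23.7) = 4.1454 / 6.3 = 0.65800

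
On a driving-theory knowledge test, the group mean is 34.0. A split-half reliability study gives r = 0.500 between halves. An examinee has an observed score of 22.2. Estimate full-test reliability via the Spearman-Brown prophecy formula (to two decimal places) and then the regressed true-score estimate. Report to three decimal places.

26.094

Spearman-Brown: ρ = 2r/(1 + r) = 2(0.500)/(1 + 0.500) = 1.0000/1.500 = 0.6667 → 0.67
Kelley's formula gives T̂ = 0.67·22.2 + 0.33·34.0 = 14.874 + 11.220 = 26.0940.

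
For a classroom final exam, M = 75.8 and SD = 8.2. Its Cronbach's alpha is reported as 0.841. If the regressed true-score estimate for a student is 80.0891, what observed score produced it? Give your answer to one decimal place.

80.9

T̂ = ρX + (1 − ρ)μ  ⇒  X = (T̂ − (1 − ρ)μ) / ρ
X = (80.0891 − 0.159 × 75.8) / 0.841 = (80.0891 − 12.0522) / 0.841 = 68.0369 / 0.841 = 80.900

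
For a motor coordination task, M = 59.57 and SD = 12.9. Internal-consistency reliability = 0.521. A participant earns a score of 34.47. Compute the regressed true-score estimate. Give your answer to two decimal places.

46.49

T̂ = 0.521(34.47) + 0.479(59.57) = 17.95887 + 28.53403 = 46.493 → 46.49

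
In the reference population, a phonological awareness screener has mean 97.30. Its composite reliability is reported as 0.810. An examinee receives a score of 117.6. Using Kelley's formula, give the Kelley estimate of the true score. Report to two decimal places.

Regress the observed score toward the mean by the unreliability: T̂ = 0.810·117.6 + 0.190·97.30 = 95.2560 + 18.48700 = 113.743.

113.74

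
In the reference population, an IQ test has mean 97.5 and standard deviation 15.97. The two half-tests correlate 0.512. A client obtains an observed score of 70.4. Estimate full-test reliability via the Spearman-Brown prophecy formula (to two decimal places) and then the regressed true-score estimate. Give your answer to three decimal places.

79.072

Spearman-Brown: ρ = 2r/(1 + r) = 2(0.512)/(1 + 0.512) = 1.0240/1.512 = 0.6772 → 0.68
T̂ = ρX + (1 − ρ)μ
  = 0.68 × 70.4 + 0.32 × 97.5
  = 47.872 + 31.200
  = 79.0720
  ≈ 79.072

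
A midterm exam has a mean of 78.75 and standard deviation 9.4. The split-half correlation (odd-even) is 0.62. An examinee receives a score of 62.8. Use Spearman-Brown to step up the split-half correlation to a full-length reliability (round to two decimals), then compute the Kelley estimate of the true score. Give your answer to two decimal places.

Spearman-Brown: ρ = 2r/(1 + r) = 2(0.62)/(1 + 0.62) = 1.240/1.62 = 0.7654 → 0.77
T̂ = 0.77(62.8) + 0.23(78.75) = 48.356 + 18.1125 = 66.469 → 66.47

66.47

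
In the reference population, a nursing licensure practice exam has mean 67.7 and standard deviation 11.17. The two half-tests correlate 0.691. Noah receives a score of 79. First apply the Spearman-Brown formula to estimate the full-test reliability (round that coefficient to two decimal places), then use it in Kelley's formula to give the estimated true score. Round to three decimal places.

Spearman-Brown: ρ = 2r/(1 + r) = 2(0.691)/(1 + 0.691) = 1.3820/1.691 = 0.8173 → 0.82
T̂ = ρX + (1 − ρ)μ
  = 0.82 × 79 + 0.18 × 67.7
  = 64.78 + 12.186
  = 76.9660
  ≈ 76.966

76.966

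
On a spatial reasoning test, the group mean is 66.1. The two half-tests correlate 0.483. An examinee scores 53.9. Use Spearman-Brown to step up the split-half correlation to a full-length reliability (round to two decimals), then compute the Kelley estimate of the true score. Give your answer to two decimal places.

Spearman-Brown: ρ = 2r/(1 + r) = 2(0.483)/(1 + 0.483) = 0.9660/1.483 = 0.6514 → 0.65
T̂ = ρX + (1 − ρ)μ
  = 0.65 × 53.9 + 0.35 × 66.1
  = 35.035 + 23.135
  = 58.170
  ≈ 58.17

58.17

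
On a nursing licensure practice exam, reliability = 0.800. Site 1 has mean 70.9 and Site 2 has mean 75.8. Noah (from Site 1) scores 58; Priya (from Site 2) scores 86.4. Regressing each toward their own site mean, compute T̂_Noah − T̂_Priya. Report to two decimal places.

-23.70

T̂_Noah = 0.800(58) + 0.200(70.9) = 60.5800
T̂_Priya = 0.800(86.4) + 0.200(75.8) = 84.2800
Difference = 60.5800 − 84.2800 = -23.7000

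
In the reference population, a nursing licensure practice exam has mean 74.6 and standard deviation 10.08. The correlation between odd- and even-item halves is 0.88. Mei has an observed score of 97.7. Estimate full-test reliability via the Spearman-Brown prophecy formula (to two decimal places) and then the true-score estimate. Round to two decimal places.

Spearman-Brown: ρ = 2r/(1 + r) = 2(0.88)/(1 + 0.88) = 1.760/1.88 = 0.9362 → 0.94
Weight the observed score by reliability and the mean by (1 − reliability): T̂ = 0.94·97.7 + 0.06·74.6 = 91.838 + 4.476 = 96.314.

96.31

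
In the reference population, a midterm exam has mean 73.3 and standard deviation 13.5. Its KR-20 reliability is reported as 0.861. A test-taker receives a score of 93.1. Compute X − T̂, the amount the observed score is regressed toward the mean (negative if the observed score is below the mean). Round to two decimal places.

T̂ = ρX + (1 − ρ)μ
  = 0.861 × 93.1 + 0.139 × 73.3
  = 80.1591 + 10.1887
  = 90.3478
  ≈ 90.348
X − T̂ = 93.1 − 90.348 = 2.752 → 2.75

2.75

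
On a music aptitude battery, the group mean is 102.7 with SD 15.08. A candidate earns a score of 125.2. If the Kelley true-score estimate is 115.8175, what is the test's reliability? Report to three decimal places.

T̂ = ρX + (1 − ρ)μ  ⇒  T̂ − μ = ρ(X − μ)
ρ = (T̂ − μ)/(X − μ) = (115.8175 − 102.7) / (125.2 − 102.7) = 13.1175 / 22.5 = 0.58300

0.583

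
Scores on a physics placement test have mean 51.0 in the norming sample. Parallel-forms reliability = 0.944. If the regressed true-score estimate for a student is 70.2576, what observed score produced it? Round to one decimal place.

T̂ = ρX + (1 − ρ)μ  ⇒  X = (T̂ − (1 − ρ)μ) / ρ
X = (70.2576 − 0.056 × 51.0) / 0.944 = (70.2576 − 2.8560) / 0.944 = 67.4016 / 0.944 = 71.400

71.4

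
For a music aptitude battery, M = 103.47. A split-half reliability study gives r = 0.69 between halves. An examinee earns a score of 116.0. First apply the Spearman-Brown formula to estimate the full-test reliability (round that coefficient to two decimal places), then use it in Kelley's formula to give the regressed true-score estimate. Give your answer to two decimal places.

113.74

Spearman-Brown: ρ = 2r/(1 + r) = 2(0.69)/(1 + 0.69) = 1.380/1.69 = 0.8166 → 0.82
T̂ = ρX + (1 − ρ)μ
  = 0.82 × 116.0 + 0.18 × 103.47
  = 95.120 + 18.6246
  = 113.745
  ≈ 113.74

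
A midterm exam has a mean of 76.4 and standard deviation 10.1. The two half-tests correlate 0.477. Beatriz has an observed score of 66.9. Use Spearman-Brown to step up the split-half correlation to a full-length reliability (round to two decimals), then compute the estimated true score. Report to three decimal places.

70.225

Spearman-Brown: ρ = 2r/(1 + r) = 2(0.477)/(1 + 0.477) = 0.9540/1.477 = 0.6459 → 0.65
T̂ = 0.65(66.9) + 0.35(76.4) = 43.485 + 26.740 = 70.2250 → 70.225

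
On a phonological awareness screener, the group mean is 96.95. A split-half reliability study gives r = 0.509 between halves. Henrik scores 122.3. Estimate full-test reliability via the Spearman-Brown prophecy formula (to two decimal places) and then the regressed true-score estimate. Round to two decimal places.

113.93

Spearman-Brown: ρ = 2r/(1 + r) = 2(0.509)/(1 + 0.509) = 1.0180/1.509 = 0.6746 → 0.67
T̂ = ρX + (1 − ρ)μ
  = 0.67 × 122.3 + 0.33 × 96.95
  = 81.941 + 31.9935
  = 113.934
  ≈ 113.93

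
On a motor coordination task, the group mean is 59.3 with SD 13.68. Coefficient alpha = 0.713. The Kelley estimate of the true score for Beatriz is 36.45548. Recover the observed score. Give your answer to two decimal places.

27.26

T̂ = ρX + (1 − ρ)μ  ⇒  X = (T̂ − (1 − ρ)μ) / ρ
X = (36.45548 − 0.287 × 59.3) / 0.713 = (36.45548 − 17.0191) / 0.713 = 19.43638 / 0.713 = 27.2600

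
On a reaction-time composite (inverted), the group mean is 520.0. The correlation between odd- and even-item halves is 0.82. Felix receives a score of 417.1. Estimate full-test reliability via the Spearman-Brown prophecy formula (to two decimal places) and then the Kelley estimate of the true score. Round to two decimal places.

427.39

Spearman-Brown: ρ = 2r/(1 + r) = 2(0.82)/(1 + 0.82) = 1.640/1.82 = 0.9011 → 0.90
T̂ = ρX + (1 − ρ)μ
  = 0.90 × 417.1 + 0.10 × 520.0
  = 375.390 + 52.000
  = 427.390
  ≈ 427.39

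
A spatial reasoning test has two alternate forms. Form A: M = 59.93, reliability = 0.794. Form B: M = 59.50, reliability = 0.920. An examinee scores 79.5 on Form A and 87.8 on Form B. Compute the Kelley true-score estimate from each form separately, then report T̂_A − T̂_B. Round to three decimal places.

T̂_A = 0.794(79.5) + 0.206(59.93) = 75.46858
T̂_B = 0.920(87.8) + 0.080(59.50) = 85.53600
T̂_A − T̂_B = -10.06742

-10.067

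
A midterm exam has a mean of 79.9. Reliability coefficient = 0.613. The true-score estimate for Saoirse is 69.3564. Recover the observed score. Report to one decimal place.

T̂ = ρX + (1 − ρ)μ  ⇒  X = (T̂ − (1 − ρ)μ) / ρ
X = (69.3564 − 0.387 × 79.9) / 0.613 = (69.3564 − 30.9213) / 0.613 = 38.4351 / 0.613 = 62.700

62.7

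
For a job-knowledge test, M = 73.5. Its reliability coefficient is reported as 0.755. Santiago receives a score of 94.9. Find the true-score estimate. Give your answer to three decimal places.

T̂ = ρX + (1 − ρ)μ
  = 0.755 × 94.9 + 0.245 × 73.5
  = 71.6495 + 18.0075
  = 89.6570
  ≈ 89.657

89.657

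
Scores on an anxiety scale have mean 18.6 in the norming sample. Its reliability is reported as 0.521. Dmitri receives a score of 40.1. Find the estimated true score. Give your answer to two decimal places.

T̂ = 0.521(40.1) + 0.479(18.6) = 20.8921 + 8.9094 = 29.802 → 29.80

29.80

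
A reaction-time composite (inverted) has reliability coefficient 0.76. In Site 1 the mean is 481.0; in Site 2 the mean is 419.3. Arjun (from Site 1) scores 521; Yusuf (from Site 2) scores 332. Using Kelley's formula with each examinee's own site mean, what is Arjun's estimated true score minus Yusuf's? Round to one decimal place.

T̂_Arjun = 0.76(521) + 0.24(481.0) = 511.400
T̂_Yusuf = 0.76(332) + 0.24(419.3) = 352.952
Difference = 511.400 − 352.952 = 158.448

158.4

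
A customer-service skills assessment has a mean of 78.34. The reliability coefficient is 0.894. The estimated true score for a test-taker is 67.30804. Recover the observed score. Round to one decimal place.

66.0

T̂ = ρX + (1 − ρ)μ  ⇒  X = (T̂ − (1 − ρ)μ) / ρ
X = (67.30804 − 0.106 × 78.34) / 0.894 = (67.30804 − 8.30404) / 0.894 = 59.00400 / 0.894 = 66.000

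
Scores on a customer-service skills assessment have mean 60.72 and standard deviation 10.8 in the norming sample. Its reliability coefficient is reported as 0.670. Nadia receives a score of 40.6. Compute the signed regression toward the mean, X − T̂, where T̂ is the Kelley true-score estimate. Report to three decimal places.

-6.640

T̂ = 0.670(40.6) + 0.330(60.72) = 27.2020 + 20.03760 = 47.23960 → 47.2396
X − T̂ = 40.6 − 47.2396 = -6.6396 → -6.640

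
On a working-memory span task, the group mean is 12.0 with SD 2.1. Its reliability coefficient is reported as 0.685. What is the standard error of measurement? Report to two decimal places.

SEM = SD · √(1 − ρ) = 2.1 × √0.315 = 2.1 × 0.5612 = 1.179

1.18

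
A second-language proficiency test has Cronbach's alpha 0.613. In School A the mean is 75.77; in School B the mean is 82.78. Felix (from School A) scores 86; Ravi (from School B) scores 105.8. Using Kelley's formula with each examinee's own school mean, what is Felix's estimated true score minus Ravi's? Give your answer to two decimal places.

T̂_Felix = 0.613(86) + 0.387(75.77) = 82.0410
T̂_Ravi = 0.613(105.8) + 0.387(82.78) = 96.8913
Difference = 82.0410 − 96.8913 = -14.8503

-14.85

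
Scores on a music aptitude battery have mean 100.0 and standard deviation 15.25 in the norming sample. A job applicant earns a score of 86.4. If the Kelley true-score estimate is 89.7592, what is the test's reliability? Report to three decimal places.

T̂ = ρX + (1 − ρ)μ  ⇒  T̂ − μ = ρ(X − μ)
ρ = (T̂ − μ)/(X − μ) = (89.7592 − 100.0) / (86.4 − 100.0) = -10.2408 / -13.6 = 0.75300

0.753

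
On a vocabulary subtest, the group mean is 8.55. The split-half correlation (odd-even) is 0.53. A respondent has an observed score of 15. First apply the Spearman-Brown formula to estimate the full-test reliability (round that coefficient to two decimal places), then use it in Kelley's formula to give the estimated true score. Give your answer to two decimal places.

13.00

Spearman-Brown: ρ = 2r/(1 + r) = 2(0.53)/(1 + 0.53) = 1.060/1.53 = 0.6928 → 0.69
Kelley's formula gives T̂ = 0.69·15 + 0.31·8.55 = 10.35 + 2.6505 = 13.000.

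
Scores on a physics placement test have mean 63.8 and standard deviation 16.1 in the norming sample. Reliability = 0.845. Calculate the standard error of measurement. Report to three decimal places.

SEM = SD · √(1 − ρ) = 16.1 × √0.155 = 16.1 × 0.3937 = 6.3386

6.339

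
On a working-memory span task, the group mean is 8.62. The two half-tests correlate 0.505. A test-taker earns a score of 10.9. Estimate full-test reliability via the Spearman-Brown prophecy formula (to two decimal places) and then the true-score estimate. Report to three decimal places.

Spearman-Brown: ρ = 2r/(1 + r) = 2(0.505)/(1 + 0.505) = 1.0100/1.505 = 0.6711 → 0.67
T̂ = ρX + (1 − ρ)μ
  = 0.67 × 10.9 + 0.33 × 8.62
  = 7.303 + 2.8446
  = 10.1476
  ≈ 10.148

10.148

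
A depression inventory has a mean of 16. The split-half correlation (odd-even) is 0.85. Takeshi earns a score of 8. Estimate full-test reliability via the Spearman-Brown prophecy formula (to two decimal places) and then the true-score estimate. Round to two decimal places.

8.64

Spearman-Brown: ρ = 2r/(1 + r) = 2(0.85)/(1 + 0.85) = 1.700/1.85 = 0.9189 → 0.92
T̂ = ρX + (1 − ρ)μ
  = 0.92 × 8 + 0.08 × 16
  = 7.36 + 1.28
  = 8.640
  ≈ 8.64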